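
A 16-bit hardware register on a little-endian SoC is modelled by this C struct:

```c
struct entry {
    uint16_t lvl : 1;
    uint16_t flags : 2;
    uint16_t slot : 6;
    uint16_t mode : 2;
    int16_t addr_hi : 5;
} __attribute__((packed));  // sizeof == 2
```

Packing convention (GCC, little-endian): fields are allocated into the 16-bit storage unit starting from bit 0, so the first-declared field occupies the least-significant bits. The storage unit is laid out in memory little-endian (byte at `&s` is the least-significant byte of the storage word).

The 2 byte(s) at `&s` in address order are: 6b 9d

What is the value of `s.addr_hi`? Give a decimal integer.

[0]=0x6b [1]=0x9d (little-endian) → word 0x9d6b
lvl:1 @ bit 0 → (0x9d6b>>0)&0x1 = 0x1
flags:2 @ bit 1 → (0x9d6b>>1)&0x3 = 0x1
slot:6 @ bit 3 → (0x9d6b>>3)&0x3f = 0x2d
mode:2 @ bit 9 → (0x9d6b>>9)&0x3 = 0x2
addr_hi:5 @ bit 11 → (0x9d6b>>11)&0x1f = 0x13  ←
addr_hi signed 5b, MSB=1: 19 - 32 = -13

-13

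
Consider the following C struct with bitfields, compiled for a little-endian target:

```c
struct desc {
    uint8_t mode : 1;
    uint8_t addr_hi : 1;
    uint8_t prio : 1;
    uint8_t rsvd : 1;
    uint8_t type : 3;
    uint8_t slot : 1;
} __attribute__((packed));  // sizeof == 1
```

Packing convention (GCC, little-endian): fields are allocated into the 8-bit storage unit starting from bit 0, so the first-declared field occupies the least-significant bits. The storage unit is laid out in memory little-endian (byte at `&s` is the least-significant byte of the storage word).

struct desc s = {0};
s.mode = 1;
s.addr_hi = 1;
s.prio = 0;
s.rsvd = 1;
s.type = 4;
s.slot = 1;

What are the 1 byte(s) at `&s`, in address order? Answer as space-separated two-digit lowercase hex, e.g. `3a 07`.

[0+:1] mode=1 & 0x1 = 0x1; word=0x01
[1+:1] addr_hi=1 & 0x1 = 0x1; word=0x03
[2+:1] prio=0 & 0x1 = 0x0; word=0x03
[3+:1] rsvd=1 & 0x1 = 0x1; word=0x0b
[4+:3] type=4 & 0x7 = 0x4; word=0x4b
[7+:1] slot=1 & 0x1 = 0x1; word=0xcb
word = 0xcb → little-endian bytes:
  [0]=0xcb

cb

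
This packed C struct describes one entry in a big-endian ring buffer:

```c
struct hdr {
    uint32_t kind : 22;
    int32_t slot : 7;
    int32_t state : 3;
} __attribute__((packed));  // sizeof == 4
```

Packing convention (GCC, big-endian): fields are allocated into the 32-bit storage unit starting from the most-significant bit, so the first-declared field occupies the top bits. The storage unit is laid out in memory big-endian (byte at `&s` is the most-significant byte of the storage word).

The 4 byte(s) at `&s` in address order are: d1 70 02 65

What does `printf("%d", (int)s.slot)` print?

[0]=0xd1 [1]=0x70 [2]=0x02 [3]=0x65 (big-endian) → word 0xd1700265
kind [10+:22] = (word>>10) & 0x3fffff = 3431424
slot [3+:7] = (word>>3) & 0x7f = 76  ←
state [0+:3] = (word>>0) & 0x7 = 5
slot signed 7b, MSB=1: 76 - 128 = -52

-52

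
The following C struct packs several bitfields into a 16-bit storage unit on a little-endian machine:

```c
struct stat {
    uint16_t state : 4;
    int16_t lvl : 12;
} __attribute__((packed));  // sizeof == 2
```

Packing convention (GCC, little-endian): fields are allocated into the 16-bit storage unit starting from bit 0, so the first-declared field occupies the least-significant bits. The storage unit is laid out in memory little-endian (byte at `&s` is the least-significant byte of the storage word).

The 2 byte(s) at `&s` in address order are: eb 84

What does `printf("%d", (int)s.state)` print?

11

[0]=0xeb [1]=0x84 (little-endian) → word 0x84eb
state [0+:4] = (word>>0) & 0xf = 11  ←
lvl [4+:12] = (word>>4) & 0xfff = 2126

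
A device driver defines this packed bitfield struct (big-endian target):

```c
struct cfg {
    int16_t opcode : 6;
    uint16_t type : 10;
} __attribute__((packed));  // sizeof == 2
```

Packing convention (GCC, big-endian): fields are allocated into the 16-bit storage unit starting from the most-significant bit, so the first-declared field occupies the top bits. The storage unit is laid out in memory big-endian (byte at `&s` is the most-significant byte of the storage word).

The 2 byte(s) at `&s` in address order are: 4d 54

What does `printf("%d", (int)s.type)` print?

340

[0]=0x4d [1]=0x54 (big-endian) → word 0x4d54
opcode [10+:6] = (word>>10) & 0x3f = 19
type [0+:10] = (word>>0) & 0x3ff = 340  ←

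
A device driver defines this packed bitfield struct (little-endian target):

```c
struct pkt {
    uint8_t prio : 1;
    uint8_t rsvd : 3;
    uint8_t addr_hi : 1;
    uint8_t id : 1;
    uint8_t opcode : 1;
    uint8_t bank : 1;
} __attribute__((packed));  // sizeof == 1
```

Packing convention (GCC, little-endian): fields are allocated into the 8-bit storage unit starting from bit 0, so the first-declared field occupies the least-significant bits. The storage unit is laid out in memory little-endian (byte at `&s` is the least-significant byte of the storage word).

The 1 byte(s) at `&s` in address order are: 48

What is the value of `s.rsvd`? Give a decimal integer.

4

[0]=0x48 (little-endian) → word 0x48
prio:1 @ bit 0 → (0x48>>0)&0x1 = 0x0
rsvd:3 @ bit 1 → (0x48>>1)&0x7 = 0x4  ←
addr_hi:1 @ bit 4 → (0x48>>4)&0x1 = 0x0
id:1 @ bit 5 → (0x48>>5)&0x1 = 0x0
opcode:1 @ bit 6 → (0x48>>6)&0x1 = 0x1
bank:1 @ bit 7 → (0x48>>7)&0x1 = 0x0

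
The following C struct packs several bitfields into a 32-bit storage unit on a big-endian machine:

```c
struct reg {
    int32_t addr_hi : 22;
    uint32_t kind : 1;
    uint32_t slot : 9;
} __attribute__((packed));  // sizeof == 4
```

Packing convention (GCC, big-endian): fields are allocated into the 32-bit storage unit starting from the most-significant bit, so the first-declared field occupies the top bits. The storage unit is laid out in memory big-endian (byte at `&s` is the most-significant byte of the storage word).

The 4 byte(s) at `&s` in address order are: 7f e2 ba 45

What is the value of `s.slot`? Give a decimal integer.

[0]=0x7f [1]=0xe2 [2]=0xba [3]=0x45 (big-endian) → word 0x7fe2ba45
addr_hi:22 @ bit 10 → (0x7fe2ba45>>10)&0x3fffff = 0x1ff8ae
kind:1 @ bit 9 → (0x7fe2ba45>>9)&0x1 = 0x1
slot:9 @ bit 0 → (0x7fe2ba45>>0)&0x1ff = 0x45  ←

69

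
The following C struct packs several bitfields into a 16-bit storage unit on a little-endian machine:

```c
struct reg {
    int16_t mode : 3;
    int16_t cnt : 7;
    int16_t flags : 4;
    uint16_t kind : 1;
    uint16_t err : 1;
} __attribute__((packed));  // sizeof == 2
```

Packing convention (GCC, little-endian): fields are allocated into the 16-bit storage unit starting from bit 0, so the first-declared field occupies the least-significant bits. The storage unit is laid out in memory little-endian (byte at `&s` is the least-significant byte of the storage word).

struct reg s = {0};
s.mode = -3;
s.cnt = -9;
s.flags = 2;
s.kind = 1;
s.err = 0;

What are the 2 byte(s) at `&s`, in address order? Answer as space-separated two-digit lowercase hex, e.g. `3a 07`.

mode (3b) val=-3 bits=0x5 at bit 0: 0x0005
cnt (7b) val=-9 bits=0x77 at bit 3: 0x03bd
flags (4b) val=2 bits=0x2 at bit 10: 0x0bbd
kind (1b) val=1 bits=0x1 at bit 14: 0x4bbd
err (1b) val=0 bits=0x0 at bit 15: 0x4bbd
word = 0x4bbd → little-endian bytes:
  [0]=0xbd  [1]=0x4b

bd 4b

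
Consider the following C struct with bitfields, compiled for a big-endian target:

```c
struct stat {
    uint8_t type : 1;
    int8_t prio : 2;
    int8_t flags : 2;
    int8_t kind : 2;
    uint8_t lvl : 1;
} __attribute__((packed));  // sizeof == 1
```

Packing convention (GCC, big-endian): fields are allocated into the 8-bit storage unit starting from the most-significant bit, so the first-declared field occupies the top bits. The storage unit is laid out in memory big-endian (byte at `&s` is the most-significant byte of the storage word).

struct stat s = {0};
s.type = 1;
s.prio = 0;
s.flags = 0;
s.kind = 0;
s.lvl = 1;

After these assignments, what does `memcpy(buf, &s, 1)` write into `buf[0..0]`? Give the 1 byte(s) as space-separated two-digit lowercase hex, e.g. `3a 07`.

81

[7+:1] type=1 & 0x1 = 0x1; word=0x80
[5+:2] prio=0 & 0x3 = 0x0; word=0x80
[3+:2] flags=0 & 0x3 = 0x0; word=0x80
[1+:2] kind=0 & 0x3 = 0x0; word=0x80
[0+:1] lvl=1 & 0x1 = 0x1; word=0x81
word = 0x81 → big-endian bytes:
  [0]=0x81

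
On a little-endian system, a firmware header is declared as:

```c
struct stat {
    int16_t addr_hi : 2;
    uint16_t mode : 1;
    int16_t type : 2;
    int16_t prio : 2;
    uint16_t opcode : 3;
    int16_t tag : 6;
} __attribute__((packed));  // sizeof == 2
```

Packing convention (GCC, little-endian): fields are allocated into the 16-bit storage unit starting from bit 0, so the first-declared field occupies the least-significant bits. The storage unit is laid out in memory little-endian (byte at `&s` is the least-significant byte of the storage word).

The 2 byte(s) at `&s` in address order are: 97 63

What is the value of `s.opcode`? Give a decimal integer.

[0]=0x97 [1]=0x63 (little-endian) → word 0x6397
addr_hi:2 @ bit 0 → (0x6397>>0)&0x3 = 0x3
mode:1 @ bit 2 → (0x6397>>2)&0x1 = 0x1
type:2 @ bit 3 → (0x6397>>3)&0x3 = 0x2
prio:2 @ bit 5 → (0x6397>>5)&0x3 = 0x0
opcode:3 @ bit 7 → (0x6397>>7)&0x7 = 0x7  ←
tag:6 @ bit 10 → (0x6397>>10)&0x3f = 0x18

7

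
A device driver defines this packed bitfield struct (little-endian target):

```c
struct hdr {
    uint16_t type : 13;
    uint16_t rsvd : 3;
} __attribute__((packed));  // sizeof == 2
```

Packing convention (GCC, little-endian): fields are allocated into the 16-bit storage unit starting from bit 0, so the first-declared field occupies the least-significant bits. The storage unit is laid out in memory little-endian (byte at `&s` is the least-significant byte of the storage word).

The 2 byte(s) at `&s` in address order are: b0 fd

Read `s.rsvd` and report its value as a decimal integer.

[0]=0xb0 [1]=0xfd (little-endian) → word 0xfdb0
type [0+:13] = (word>>0) & 0x1fff = 7600
rsvd [13+:3] = (word>>13) & 0x7 = 7  ←

7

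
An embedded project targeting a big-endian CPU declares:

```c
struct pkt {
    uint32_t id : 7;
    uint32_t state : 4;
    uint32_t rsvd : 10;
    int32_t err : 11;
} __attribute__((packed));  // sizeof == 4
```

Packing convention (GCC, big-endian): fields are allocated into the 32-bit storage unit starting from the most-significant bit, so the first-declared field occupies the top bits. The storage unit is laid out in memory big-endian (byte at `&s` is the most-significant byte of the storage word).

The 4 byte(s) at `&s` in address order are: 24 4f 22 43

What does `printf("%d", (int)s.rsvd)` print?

484

[0]=0x24 [1]=0x4f [2]=0x22 [3]=0x43 (big-endian) → word 0x244f2243
id:7 @ bit 25 → (0x244f2243>>25)&0x7f = 0x12
state:4 @ bit 21 → (0x244f2243>>21)&0xf = 0x2
rsvd:10 @ bit 11 → (0x244f2243>>11)&0x3ff = 0x1e4  ←
err:11 @ bit 0 → (0x244f2243>>0)&0x7ff = 0x243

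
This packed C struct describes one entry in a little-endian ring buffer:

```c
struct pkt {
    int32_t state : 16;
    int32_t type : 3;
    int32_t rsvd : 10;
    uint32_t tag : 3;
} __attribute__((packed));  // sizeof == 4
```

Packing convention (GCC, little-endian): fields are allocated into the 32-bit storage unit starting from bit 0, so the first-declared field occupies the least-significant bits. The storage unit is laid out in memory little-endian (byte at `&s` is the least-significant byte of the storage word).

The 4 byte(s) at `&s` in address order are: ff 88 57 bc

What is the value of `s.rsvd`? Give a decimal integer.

-118

[0]=0xff [1]=0x88 [2]=0x57 [3]=0xbc (little-endian) → word 0xbc5788ff
state:16 @ bit 0 → (0xbc5788ff>>0)&0xffff = 0x88ff
type:3 @ bit 16 → (0xbc5788ff>>16)&0x7 = 0x7
rsvd:10 @ bit 19 → (0xbc5788ff>>19)&0x3ff = 0x38a  ←
tag:3 @ bit 29 → (0xbc5788ff>>29)&0x7 = 0x5
rsvd signed 10b, MSB=1: 906 - 1024 = -118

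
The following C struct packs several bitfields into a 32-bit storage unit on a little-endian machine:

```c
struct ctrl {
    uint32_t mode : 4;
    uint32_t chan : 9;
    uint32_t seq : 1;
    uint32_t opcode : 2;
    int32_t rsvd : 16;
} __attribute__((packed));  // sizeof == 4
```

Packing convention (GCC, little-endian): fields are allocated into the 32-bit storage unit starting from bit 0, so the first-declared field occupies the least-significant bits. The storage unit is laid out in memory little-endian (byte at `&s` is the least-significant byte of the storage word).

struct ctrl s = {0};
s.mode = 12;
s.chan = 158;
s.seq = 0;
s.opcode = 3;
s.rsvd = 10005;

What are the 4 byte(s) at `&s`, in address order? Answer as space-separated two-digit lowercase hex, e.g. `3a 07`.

ec c9 15 27

[0+:4] mode=12 & 0xf = 0xc; word=0x0000000c
[4+:9] chan=158 & 0x1ff = 0x9e; word=0x000009ec
[13+:1] seq=0 & 0x1 = 0x0; word=0x000009ec
[14+:2] opcode=3 & 0x3 = 0x3; word=0x0000c9ec
[16+:16] rsvd=10005 & 0xffff = 0x2715; word=0x2715c9ec
word = 0x2715c9ec → little-endian bytes:
  [0]=0xec  [1]=0xc9  [2]=0x15  [3]=0x27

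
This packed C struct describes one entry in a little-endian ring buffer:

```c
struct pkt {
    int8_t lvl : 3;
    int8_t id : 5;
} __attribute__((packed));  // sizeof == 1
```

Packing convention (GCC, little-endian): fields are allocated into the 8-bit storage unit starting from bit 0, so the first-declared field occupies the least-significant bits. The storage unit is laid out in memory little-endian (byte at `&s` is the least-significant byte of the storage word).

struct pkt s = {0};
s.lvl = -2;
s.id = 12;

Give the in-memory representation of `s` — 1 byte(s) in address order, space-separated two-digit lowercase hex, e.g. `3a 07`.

66

[0+:3] lvl=-2 & 0x7 = 0x6; word=0x06
[3+:5] id=12 & 0x1f = 0xc; word=0x66
word = 0x66 → little-endian bytes:
  [0]=0x66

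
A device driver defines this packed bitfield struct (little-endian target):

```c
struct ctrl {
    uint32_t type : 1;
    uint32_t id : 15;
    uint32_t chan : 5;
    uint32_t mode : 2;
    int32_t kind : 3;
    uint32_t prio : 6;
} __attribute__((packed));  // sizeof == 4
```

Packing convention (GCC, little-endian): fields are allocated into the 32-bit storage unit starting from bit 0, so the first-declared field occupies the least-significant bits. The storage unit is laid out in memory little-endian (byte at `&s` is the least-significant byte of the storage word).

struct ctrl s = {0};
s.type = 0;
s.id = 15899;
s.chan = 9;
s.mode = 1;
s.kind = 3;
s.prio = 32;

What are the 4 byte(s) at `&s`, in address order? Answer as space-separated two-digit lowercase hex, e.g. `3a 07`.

36 7c a9 81

[0+:1] type=0 & 0x1 = 0x0; word=0x00000000
[1+:15] id=15899 & 0x7fff = 0x3e1b; word=0x00007c36
[16+:5] chan=9 & 0x1f = 0x9; word=0x00097c36
[21+:2] mode=1 & 0x3 = 0x1; word=0x00297c36
[23+:3] kind=3 & 0x7 = 0x3; word=0x01a97c36
[26+:6] prio=32 & 0x3f = 0x20; word=0x81a97c36
word = 0x81a97c36 → little-endian bytes:
  [0]=0x36  [1]=0x7c  [2]=0xa9  [3]=0x81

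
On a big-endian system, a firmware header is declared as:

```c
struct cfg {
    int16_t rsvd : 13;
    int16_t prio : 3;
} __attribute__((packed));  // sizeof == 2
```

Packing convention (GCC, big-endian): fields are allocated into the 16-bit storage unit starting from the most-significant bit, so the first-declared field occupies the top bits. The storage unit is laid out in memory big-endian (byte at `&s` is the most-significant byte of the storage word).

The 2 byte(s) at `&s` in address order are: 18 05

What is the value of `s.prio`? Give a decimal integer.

-3

[0]=0x18 [1]=0x05 (big-endian) → word 0x1805
rsvd [3+:13] = (word>>3) & 0x1fff = 768
prio [0+:3] = (word>>0) & 0x7 = 5  ←
prio signed 3b, MSB=1: 5 - 8 = -3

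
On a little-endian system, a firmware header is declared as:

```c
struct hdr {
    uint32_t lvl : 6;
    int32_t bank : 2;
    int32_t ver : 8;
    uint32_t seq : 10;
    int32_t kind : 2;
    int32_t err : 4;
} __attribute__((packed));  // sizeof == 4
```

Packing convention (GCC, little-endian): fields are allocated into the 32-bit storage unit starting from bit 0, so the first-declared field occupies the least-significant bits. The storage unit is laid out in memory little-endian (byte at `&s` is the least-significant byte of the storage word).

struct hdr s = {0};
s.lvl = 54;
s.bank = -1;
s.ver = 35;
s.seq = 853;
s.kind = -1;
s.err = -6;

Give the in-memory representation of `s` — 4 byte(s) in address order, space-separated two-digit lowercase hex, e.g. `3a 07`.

f6 23 55 af

lvl:6 = 54 → 0x36 << 0 → word 0x00000036
bank:2 = -1 → 0x3 << 6 → word 0x000000f6
ver:8 = 35 → 0x23 << 8 → word 0x000023f6
seq:10 = 853 → 0x355 << 16 → word 0x035523f6
kind:2 = -1 → 0x3 << 26 → word 0x0f5523f6
err:4 = -6 → 0xa << 28 → word 0xaf5523f6
word = 0xaf5523f6 → little-endian bytes:
  [0]=0xf6  [1]=0x23  [2]=0x55  [3]=0xaf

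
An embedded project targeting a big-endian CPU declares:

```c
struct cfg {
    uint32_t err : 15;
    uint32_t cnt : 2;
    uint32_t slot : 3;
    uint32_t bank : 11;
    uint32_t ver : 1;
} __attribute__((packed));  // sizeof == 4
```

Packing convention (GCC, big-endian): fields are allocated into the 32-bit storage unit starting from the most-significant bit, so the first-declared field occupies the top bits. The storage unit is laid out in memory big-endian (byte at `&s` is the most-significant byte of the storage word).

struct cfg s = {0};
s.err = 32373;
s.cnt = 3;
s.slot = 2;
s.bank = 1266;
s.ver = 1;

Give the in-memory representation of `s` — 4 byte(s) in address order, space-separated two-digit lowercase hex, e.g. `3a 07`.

fc eb a9 e5

err:15 = 32373 → 0x7e75 << 17 → word 0xfcea0000
cnt:2 = 3 → 0x3 << 15 → word 0xfceb8000
slot:3 = 2 → 0x2 << 12 → word 0xfceba000
bank:11 = 1266 → 0x4f2 << 1 → word 0xfceba9e4
ver:1 = 1 → 0x1 << 0 → word 0xfceba9e5
word = 0xfceba9e5 → big-endian bytes:
  [0]=0xfc  [1]=0xeb  [2]=0xa9  [3]=0xe5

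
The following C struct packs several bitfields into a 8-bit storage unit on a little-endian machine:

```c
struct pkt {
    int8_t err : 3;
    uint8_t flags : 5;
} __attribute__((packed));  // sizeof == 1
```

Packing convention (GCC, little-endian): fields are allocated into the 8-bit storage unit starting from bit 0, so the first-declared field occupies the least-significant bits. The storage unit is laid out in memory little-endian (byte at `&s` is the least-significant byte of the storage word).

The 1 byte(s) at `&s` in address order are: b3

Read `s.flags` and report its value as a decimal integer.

22

[0]=0xb3 (little-endian) → word 0xb3
err:3 @ bit 0 → (0xb3>>0)&0x7 = 0x3
flags:5 @ bit 3 → (0xb3>>3)&0x1f = 0x16  ←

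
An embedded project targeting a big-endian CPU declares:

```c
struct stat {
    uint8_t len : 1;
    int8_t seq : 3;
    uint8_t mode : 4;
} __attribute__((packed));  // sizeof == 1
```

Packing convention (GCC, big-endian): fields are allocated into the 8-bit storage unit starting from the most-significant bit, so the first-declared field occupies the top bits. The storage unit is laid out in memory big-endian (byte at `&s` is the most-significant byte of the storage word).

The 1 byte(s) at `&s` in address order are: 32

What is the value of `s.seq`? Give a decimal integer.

3

[0]=0x32 (big-endian) → word 0x32
len:1 @ bit 7 → (0x32>>7)&0x1 = 0x0
seq:3 @ bit 4 → (0x32>>4)&0x7 = 0x3  ←
mode:4 @ bit 0 → (0x32>>0)&0xf = 0x2
seq signed 3b, MSB=0: value = 3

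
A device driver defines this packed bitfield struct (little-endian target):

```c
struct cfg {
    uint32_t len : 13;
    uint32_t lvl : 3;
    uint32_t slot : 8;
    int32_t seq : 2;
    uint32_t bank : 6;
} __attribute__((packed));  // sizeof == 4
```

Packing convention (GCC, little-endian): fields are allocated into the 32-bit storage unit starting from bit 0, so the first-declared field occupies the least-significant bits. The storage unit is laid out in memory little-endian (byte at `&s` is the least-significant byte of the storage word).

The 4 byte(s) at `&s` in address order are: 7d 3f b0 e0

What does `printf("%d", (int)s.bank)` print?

56

[0]=0x7d [1]=0x3f [2]=0xb0 [3]=0xe0 (little-endian) → word 0xe0b03f7d
len [0+:13] = (word>>0) & 0x1fff = 8061
lvl [13+:3] = (word>>13) & 0x7 = 1
slot [16+:8] = (word>>16) & 0xff = 176
seq [24+:2] = (word>>24) & 0x3 = 0
bank [26+:6] = (word>>26) & 0x3f = 56  ←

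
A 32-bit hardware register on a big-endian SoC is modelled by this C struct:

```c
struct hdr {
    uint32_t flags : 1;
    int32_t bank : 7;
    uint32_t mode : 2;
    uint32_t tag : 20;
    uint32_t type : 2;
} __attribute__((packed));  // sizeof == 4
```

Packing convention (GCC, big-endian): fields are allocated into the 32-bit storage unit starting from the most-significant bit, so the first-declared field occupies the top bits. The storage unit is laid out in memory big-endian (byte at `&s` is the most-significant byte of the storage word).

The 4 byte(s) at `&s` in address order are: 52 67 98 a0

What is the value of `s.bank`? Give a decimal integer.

[0]=0x52 [1]=0x67 [2]=0x98 [3]=0xa0 (big-endian) → word 0x526798a0
flags:1 @ bit 31 → (0x526798a0>>31)&0x1 = 0x0
bank:7 @ bit 24 → (0x526798a0>>24)&0x7f = 0x52  ←
mode:2 @ bit 22 → (0x526798a0>>22)&0x3 = 0x1
tag:20 @ bit 2 → (0x526798a0>>2)&0xfffff = 0x9e628
type:2 @ bit 0 → (0x526798a0>>0)&0x3 = 0x0
bank signed 7b, MSB=1: 82 - 128 = -46

-46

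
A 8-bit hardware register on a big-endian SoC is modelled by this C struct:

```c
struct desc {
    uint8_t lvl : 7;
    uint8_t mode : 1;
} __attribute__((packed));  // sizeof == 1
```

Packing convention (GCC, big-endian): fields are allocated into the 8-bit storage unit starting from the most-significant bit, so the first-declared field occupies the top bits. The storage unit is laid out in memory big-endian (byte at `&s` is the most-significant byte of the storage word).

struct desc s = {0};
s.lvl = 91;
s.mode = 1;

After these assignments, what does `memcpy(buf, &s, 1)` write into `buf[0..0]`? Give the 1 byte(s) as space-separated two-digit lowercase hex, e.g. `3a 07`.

b7

[1+:7] lvl=91 & 0x7f = 0x5b; word=0xb6
[0+:1] mode=1 & 0x1 = 0x1; word=0xb7
word = 0xb7 → big-endian bytes:
  [0]=0xb7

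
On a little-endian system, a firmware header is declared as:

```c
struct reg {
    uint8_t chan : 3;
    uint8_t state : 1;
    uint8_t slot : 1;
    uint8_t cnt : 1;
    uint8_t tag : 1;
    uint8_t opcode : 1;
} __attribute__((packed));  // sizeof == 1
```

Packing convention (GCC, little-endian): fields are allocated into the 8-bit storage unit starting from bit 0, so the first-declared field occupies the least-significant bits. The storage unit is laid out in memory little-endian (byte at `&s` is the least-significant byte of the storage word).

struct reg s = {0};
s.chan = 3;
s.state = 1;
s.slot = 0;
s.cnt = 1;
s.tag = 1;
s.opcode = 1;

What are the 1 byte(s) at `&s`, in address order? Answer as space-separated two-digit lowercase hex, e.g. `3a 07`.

chan (3b) val=3 bits=0x3 at bit 0: 0x03
state (1b) val=1 bits=0x1 at bit 3: 0x0b
slot (1b) val=0 bits=0x0 at bit 4: 0x0b
cnt (1b) val=1 bits=0x1 at bit 5: 0x2b
tag (1b) val=1 bits=0x1 at bit 6: 0x6b
opcode (1b) val=1 bits=0x1 at bit 7: 0xeb
word = 0xeb → little-endian bytes:
  [0]=0xeb

eb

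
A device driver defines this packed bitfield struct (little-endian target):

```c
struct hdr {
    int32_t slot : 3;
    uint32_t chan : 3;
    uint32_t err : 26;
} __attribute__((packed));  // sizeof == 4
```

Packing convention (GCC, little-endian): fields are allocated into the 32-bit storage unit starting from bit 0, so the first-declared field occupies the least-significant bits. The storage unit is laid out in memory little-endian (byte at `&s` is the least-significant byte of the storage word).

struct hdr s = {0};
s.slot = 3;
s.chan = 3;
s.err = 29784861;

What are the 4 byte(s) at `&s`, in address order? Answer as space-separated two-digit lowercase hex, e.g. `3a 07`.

5b c7 9e 71

slot:3 = 3 → 0x3 << 0 → word 0x00000003
chan:3 = 3 → 0x3 << 3 → word 0x0000001b
err:26 = 29784861 → 0x1c67b1d << 6 → word 0x719ec75b
word = 0x719ec75b → little-endian bytes:
  [0]=0x5b  [1]=0xc7  [2]=0x9e  [3]=0x71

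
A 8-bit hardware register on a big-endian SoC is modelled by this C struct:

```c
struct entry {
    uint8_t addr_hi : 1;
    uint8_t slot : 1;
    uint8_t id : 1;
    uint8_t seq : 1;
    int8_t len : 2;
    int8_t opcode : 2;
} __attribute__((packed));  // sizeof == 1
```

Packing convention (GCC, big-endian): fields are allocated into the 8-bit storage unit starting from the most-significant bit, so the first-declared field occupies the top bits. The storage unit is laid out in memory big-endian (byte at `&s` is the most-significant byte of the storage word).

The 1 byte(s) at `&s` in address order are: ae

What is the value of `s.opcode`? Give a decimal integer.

-2

[0]=0xae (big-endian) → word 0xae
addr_hi [7+:1] = (word>>7) & 0x1 = 1
slot [6+:1] = (word>>6) & 0x1 = 0
id [5+:1] = (word>>5) & 0x1 = 1
seq [4+:1] = (word>>4) & 0x1 = 0
len [2+:2] = (word>>2) & 0x3 = 3
opcode [0+:2] = (word>>0) & 0x3 = 2  ←
opcode signed 2b, MSB=1: 2 - 4 = -2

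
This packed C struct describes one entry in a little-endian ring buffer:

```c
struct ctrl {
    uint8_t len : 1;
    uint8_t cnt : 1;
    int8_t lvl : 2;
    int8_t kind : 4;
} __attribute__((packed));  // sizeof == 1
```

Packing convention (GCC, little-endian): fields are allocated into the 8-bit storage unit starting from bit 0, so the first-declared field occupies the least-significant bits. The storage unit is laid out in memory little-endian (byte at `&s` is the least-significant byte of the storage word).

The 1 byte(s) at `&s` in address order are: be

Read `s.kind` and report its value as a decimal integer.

-5

[0]=0xbe (little-endian) → word 0xbe
len:1 @ bit 0 → (0xbe>>0)&0x1 = 0x0
cnt:1 @ bit 1 → (0xbe>>1)&0x1 = 0x1
lvl:2 @ bit 2 → (0xbe>>2)&0x3 = 0x3
kind:4 @ bit 4 → (0xbe>>4)&0xf = 0xb  ←
kind signed 4b, MSB=1: 11 - 16 = -5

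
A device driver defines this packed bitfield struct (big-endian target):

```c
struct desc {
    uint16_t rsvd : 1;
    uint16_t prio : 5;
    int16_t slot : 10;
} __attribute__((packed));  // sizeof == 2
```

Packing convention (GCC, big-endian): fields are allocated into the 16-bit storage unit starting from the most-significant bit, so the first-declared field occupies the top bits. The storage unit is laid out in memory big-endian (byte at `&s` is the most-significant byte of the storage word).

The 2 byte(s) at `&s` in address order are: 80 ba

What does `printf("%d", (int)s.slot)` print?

[0]=0x80 [1]=0xba (big-endian) → word 0x80ba
rsvd [15+:1] = (word>>15) & 0x1 = 1
prio [10+:5] = (word>>10) & 0x1f = 0
slot [0+:10] = (word>>0) & 0x3ff = 186  ←
slot signed 10b, MSB=0: value = 186

186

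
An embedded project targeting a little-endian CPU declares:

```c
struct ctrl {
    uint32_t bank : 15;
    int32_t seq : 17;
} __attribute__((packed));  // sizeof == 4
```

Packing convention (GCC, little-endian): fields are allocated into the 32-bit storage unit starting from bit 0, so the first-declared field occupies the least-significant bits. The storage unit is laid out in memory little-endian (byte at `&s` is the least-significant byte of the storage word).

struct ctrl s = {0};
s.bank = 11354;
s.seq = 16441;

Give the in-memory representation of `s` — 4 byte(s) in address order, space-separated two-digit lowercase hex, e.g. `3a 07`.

5a ac 1c 20

[0+:15] bank=11354 & 0x7fff = 0x2c5a; word=0x00002c5a
[15+:17] seq=16441 & 0x1ffff = 0x4039; word=0x201cac5a
word = 0x201cac5a → little-endian bytes:
  [0]=0x5a  [1]=0xac  [2]=0x1c  [3]=0x20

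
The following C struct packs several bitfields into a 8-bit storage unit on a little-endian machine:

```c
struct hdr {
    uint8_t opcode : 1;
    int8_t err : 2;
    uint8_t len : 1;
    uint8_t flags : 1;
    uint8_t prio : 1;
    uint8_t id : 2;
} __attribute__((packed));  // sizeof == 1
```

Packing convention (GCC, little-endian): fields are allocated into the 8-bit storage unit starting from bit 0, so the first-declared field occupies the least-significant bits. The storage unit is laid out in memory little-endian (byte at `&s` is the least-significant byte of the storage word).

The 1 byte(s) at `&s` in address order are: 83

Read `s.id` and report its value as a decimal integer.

[0]=0x83 (little-endian) → word 0x83
opcode:1 @ bit 0 → (0x83>>0)&0x1 = 0x1
err:2 @ bit 1 → (0x83>>1)&0x3 = 0x1
len:1 @ bit 3 → (0x83>>3)&0x1 = 0x0
flags:1 @ bit 4 → (0x83>>4)&0x1 = 0x0
prio:1 @ bit 5 → (0x83>>5)&0x1 = 0x0
id:2 @ bit 6 → (0x83>>6)&0x3 = 0x2  ←

2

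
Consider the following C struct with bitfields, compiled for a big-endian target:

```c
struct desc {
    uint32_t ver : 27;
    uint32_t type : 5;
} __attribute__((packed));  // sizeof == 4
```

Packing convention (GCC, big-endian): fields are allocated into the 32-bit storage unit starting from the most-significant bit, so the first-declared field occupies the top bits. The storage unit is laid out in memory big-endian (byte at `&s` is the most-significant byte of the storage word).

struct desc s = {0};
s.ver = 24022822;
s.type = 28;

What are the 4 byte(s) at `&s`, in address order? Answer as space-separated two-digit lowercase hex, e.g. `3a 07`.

ver:27 = 24022822 → 0x16e8f26 << 5 → word 0x2dd1e4c0
type:5 = 28 → 0x1c << 0 → word 0x2dd1e4dc
word = 0x2dd1e4dc → big-endian bytes:
  [0]=0x2d  [1]=0xd1  [2]=0xe4  [3]=0xdc

2d d1 e4 dc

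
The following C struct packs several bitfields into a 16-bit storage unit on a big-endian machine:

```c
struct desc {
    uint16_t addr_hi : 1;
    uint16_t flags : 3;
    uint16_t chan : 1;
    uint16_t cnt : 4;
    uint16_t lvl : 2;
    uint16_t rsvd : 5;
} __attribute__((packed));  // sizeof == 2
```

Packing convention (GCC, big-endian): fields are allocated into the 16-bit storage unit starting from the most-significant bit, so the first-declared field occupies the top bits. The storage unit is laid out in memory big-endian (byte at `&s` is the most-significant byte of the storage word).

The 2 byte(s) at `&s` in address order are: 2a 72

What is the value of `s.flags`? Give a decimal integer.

[0]=0x2a [1]=0x72 (big-endian) → word 0x2a72
addr_hi:1 @ bit 15 → (0x2a72>>15)&0x1 = 0x0
flags:3 @ bit 12 → (0x2a72>>12)&0x7 = 0x2  ←
chan:1 @ bit 11 → (0x2a72>>11)&0x1 = 0x1
cnt:4 @ bit 7 → (0x2a72>>7)&0xf = 0x4
lvl:2 @ bit 5 → (0x2a72>>5)&0x3 = 0x3
rsvd:5 @ bit 0 → (0x2a72>>0)&0x1f = 0x12

2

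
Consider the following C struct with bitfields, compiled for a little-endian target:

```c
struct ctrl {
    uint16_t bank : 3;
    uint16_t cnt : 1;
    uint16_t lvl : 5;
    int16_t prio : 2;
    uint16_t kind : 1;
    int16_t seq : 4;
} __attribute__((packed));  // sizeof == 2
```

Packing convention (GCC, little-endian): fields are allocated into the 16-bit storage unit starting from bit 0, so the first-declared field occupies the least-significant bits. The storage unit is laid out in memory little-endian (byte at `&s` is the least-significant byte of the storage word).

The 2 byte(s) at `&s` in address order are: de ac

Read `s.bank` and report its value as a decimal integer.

6

[0]=0xde [1]=0xac (little-endian) → word 0xacde
bank [0+:3] = (word>>0) & 0x7 = 6  ←
cnt [3+:1] = (word>>3) & 0x1 = 1
lvl [4+:5] = (word>>4) & 0x1f = 13
prio [9+:2] = (word>>9) & 0x3 = 2
kind [11+:1] = (word>>11) & 0x1 = 1
seq [12+:4] = (word>>12) & 0xf = 10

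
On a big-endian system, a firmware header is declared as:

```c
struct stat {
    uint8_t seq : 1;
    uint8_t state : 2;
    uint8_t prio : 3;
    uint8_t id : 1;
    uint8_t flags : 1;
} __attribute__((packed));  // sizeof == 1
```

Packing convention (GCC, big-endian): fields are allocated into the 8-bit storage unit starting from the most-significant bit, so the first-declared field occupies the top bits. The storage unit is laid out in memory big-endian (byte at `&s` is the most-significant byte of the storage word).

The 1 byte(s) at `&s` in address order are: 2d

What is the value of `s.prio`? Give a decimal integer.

[0]=0x2d (big-endian) → word 0x2d
seq:1 @ bit 7 → (0x2d>>7)&0x1 = 0x0
state:2 @ bit 5 → (0x2d>>5)&0x3 = 0x1
prio:3 @ bit 2 → (0x2d>>2)&0x7 = 0x3  ←
id:1 @ bit 1 → (0x2d>>1)&0x1 = 0x0
flags:1 @ bit 0 → (0x2d>>0)&0x1 = 0x1

3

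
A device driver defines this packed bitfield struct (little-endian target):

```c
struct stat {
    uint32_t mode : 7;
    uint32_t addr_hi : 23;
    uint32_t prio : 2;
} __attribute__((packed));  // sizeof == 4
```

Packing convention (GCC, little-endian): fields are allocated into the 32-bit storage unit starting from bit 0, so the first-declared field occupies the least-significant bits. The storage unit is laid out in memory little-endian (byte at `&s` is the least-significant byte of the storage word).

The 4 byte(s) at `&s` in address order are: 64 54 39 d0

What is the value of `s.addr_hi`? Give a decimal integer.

[0]=0x64 [1]=0x54 [2]=0x39 [3]=0xd0 (little-endian) → word 0xd0395464
mode [0+:7] = (word>>0) & 0x7f = 100
addr_hi [7+:23] = (word>>7) & 0x7fffff = 2126504  ←
prio [30+:2] = (word>>30) & 0x3 = 3

2126504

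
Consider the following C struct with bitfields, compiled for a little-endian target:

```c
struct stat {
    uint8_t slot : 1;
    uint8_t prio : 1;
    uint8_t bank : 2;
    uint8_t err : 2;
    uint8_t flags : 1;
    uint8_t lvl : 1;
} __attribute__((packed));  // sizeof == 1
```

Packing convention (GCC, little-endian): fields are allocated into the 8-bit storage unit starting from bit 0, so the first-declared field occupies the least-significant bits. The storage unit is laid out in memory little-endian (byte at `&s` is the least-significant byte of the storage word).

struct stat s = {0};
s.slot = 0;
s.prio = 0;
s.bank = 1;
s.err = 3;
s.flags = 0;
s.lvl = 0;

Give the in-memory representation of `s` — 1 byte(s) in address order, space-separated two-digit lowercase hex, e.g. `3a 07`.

slot:1 = 0 → 0x0 << 0 → word 0x00
prio:1 = 0 → 0x0 << 1 → word 0x00
bank:2 = 1 → 0x1 << 2 → word 0x04
err:2 = 3 → 0x3 << 4 → word 0x34
flags:1 = 0 → 0x0 << 6 → word 0x34
lvl:1 = 0 → 0x0 << 7 → word 0x34
word = 0x34 → little-endian bytes:
  [0]=0x34

34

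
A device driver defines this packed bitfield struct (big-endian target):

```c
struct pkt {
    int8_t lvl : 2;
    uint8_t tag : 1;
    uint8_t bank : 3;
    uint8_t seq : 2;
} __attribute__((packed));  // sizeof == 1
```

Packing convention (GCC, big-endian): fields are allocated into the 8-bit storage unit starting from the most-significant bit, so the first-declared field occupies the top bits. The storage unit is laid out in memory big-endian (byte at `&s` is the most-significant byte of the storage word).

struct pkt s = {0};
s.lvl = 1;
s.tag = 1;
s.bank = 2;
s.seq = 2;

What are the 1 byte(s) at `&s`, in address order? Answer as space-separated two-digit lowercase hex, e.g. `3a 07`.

6a

[6+:2] lvl=1 & 0x3 = 0x1; word=0x40
[5+:1] tag=1 & 0x1 = 0x1; word=0x60
[2+:3] bank=2 & 0x7 = 0x2; word=0x68
[0+:2] seq=2 & 0x3 = 0x2; word=0x6a
word = 0x6a → big-endian bytes:
  [0]=0x6a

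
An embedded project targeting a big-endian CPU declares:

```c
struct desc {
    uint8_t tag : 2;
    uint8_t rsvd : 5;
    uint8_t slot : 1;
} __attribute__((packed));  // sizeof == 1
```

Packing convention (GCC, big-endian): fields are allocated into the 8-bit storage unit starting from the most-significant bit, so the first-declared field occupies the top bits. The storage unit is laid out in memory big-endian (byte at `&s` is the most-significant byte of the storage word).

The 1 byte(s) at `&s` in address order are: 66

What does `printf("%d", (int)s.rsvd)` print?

[0]=0x66 (big-endian) → word 0x66
tag:2 @ bit 6 → (0x66>>6)&0x3 = 0x1
rsvd:5 @ bit 1 → (0x66>>1)&0x1f = 0x13  ←
slot:1 @ bit 0 → (0x66>>0)&0x1 = 0x0

19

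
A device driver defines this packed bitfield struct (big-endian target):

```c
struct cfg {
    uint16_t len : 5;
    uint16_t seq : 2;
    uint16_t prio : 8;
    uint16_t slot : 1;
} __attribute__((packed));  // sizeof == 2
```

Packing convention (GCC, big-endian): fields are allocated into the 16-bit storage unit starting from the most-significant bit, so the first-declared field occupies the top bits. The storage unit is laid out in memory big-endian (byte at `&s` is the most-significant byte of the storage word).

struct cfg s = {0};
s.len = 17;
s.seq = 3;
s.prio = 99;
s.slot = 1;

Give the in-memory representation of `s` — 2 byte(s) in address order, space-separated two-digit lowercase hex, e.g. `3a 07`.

[11+:5] len=17 & 0x1f = 0x11; word=0x8800
[9+:2] seq=3 & 0x3 = 0x3; word=0x8e00
[1+:8] prio=99 & 0xff = 0x63; word=0x8ec6
[0+:1] slot=1 & 0x1 = 0x1; word=0x8ec7
word = 0x8ec7 → big-endian bytes:
  [0]=0x8e  [1]=0xc7

8e c7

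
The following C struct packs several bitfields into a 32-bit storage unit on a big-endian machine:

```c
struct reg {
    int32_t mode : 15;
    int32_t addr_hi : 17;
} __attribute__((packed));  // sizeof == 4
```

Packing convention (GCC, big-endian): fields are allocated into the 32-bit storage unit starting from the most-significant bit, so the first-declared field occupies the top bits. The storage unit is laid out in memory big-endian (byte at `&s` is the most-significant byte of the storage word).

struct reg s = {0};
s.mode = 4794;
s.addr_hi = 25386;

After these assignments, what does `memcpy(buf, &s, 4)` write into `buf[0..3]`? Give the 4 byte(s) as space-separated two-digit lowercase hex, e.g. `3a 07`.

25 74 63 2a

mode (15b) val=4794 bits=0x12ba at bit 17: 0x25740000
addr_hi (17b) val=25386 bits=0x632a at bit 0: 0x2574632a
word = 0x2574632a → big-endian bytes:
  [0]=0x25  [1]=0x74  [2]=0x63  [3]=0x2a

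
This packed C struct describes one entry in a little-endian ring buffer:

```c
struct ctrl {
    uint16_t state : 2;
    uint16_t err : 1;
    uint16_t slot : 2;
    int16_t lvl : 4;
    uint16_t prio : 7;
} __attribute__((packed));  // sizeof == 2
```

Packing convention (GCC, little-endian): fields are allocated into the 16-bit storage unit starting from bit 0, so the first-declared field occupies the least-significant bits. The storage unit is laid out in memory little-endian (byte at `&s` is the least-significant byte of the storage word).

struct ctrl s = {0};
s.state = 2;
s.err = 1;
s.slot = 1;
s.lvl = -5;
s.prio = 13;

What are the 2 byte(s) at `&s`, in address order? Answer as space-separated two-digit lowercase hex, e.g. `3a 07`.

[0+:2] state=2 & 0x3 = 0x2; word=0x0002
[2+:1] err=1 & 0x1 = 0x1; word=0x0006
[3+:2] slot=1 & 0x3 = 0x1; word=0x000e
[5+:4] lvl=-5 & 0xf = 0xb; word=0x016e
[9+:7] prio=13 & 0x7f = 0xd; word=0x1b6e
word = 0x1b6e → little-endian bytes:
  [0]=0x6e  [1]=0x1b

6e 1b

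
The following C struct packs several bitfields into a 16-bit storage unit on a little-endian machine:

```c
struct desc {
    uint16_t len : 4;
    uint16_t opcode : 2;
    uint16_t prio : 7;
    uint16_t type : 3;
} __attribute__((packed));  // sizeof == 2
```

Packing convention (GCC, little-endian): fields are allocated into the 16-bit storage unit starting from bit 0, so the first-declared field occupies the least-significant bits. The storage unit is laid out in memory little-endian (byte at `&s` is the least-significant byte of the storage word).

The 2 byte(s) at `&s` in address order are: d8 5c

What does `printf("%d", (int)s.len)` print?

8

[0]=0xd8 [1]=0x5c (little-endian) → word 0x5cd8
len [0+:4] = (word>>0) & 0xf = 8  ←
opcode [4+:2] = (word>>4) & 0x3 = 1
prio [6+:7] = (word>>6) & 0x7f = 115
type [13+:3] = (word>>13) & 0x7 = 2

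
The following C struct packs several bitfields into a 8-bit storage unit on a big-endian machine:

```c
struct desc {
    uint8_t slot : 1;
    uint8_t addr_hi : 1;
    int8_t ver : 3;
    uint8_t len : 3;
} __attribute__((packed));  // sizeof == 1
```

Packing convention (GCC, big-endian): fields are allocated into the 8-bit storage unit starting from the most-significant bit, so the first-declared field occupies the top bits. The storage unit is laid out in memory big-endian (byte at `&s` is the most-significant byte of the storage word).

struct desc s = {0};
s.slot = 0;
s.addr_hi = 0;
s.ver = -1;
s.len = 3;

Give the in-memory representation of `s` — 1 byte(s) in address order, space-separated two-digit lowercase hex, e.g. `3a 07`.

3b

slot (1b) val=0 bits=0x0 at bit 7: 0x00
addr_hi (1b) val=0 bits=0x0 at bit 6: 0x00
ver (3b) val=-1 bits=0x7 at bit 3: 0x38
len (3b) val=3 bits=0x3 at bit 0: 0x3b
word = 0x3b → big-endian bytes:
  [0]=0x3b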